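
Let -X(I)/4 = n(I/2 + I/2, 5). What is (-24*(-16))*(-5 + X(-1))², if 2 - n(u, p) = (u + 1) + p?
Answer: 18816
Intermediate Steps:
n(u, p) = 1 - p - u (n(u, p) = 2 - ((u + 1) + p) = 2 - ((1 + u) + p) = 2 - (1 + p + u) = 2 + (-1 - p - u) = 1 - p - u)
X(I) = 16 + 4*I (X(I) = -4*(1 - 1*5 - (I/2 + I/2)) = -4*(1 - 5 - (I*(½) + I*(½))) = -4*(1 - 5 - (I/2 + I/2)) = -4*(1 - 5 - I) = -4*(-4 - I) = 16 + 4*I)
(-24*(-16))*(-5 + X(-1))² = (-24*(-16))*(-5 + (16 + 4*(-1)))² = 384*(-5 + (16 - 4))² = 384*(-5 + 12)² = 384*7² = 384*49 = 18816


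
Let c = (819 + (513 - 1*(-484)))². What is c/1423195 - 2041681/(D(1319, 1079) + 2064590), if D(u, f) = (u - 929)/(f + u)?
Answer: 187188401065907/140921558456719 ≈ 1.3283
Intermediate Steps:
D(u, f) = (-929 + u)/(f + u)
c = 3297856 (c = (819 + (513 + 484))² = (819 + 997)² = 1816² = 3297856)
c/1423195 - 2041681/(D(1319, 1079) + 2064590) = 3297856/1423195 - 2041681/((-929 + 1319)/(1079 + 1319) + 2064590) = 3297856*(1/1423195) - 2041681/(390/2398 + 2064590) = 3297856/1423195 - 2041681/((1/2398)*390 + 2064590) = 3297856/1423195 - 2041681/(195/1199 + 2064590) = 3297856/1423195 - 2041681/2475443605/1199 = 3297856/1423195 - 2041681*1199/2475443605 = 3297856/1423195 - 2447975519/2475443605 = 187188401065907/140921558456719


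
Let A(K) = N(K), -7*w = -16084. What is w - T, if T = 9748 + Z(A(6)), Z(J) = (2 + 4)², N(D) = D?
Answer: -52404/7 ≈ -7486.3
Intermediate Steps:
w = 16084/7 (w = -⅐*(-16084) = 16084/7 ≈ 2297.7)
A(K) = K
Z(J) = 36 (Z(J) = 6² = 36)
T = 9784 (T = 9748 + 36 = 9784)
w - T = 16084/7 - 1*9784 = 16084/7 - 9784 = -52404/7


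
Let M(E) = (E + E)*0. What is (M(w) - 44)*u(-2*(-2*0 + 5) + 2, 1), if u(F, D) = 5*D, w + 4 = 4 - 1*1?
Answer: -220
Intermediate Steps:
w = -1 (w = -4 + (4 - 1*1) = -4 + (4 - 1) = -4 + 3 = -1)
M(E) = 0 (M(E) = (2*E)*0 = 0)
(M(w) - 44)*u(-2*(-2*0 + 5) + 2, 1) = (0 - 44)*(5*1) = -44*5 = -220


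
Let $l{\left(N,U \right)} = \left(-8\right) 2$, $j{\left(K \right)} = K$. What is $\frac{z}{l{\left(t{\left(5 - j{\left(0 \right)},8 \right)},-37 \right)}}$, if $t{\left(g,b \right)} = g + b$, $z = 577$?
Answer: $- \frac{577}{16} \approx -36.063$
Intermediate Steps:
$t{\left(g,b \right)} = b + g$
$l{\left(N,U \right)} = -16$
$\frac{z}{l{\left(t{\left(5 - j{\left(0 \right)},8 \right)},-37 \right)}} = \frac{577}{-16} = 577 \left(- \frac{1}{16}\right) = - \frac{577}{16}$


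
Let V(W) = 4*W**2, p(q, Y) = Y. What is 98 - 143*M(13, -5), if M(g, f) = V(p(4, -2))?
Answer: -2190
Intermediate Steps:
M(g, f) = 16 (M(g, f) = 4*(-2)**2 = 4*4 = 16)
98 - 143*M(13, -5) = 98 - 143*16 = 98 - 2288 = -2190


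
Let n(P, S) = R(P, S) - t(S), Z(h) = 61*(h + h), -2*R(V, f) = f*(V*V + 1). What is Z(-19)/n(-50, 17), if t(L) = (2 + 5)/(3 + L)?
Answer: 46360/425177 ≈ 0.10904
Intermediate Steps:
R(V, f) = -f*(1 + V²)/2 (R(V, f) = -f*(V*V + 1)/2 = -f*(V² + 1)/2 = -f*(1 + V²)/2)
t(L) = 7/(3 + L)
Z(h) = 122*h (Z(h) = 61*(2*h) = 122*h)
n(P, S) = -7/(3 + S) - S*(1 + P²)/2 (n(P, S) = -S*(1 + P²)/2 - 7/(3 + S) = -7/(3 + S) - S*(1 + P²)/2)
Z(-19)/n(-50, 17) = (122*(-19))/(((-14 - 1*17*(1 + (-50)²)*(3 + 17))/(2*(3 + 17)))) = -2318*40/(-14 - 1*17*(1 + 2500)*20) = -2318*40/(-14 - 1*17*2501*20) = -2318*40/(-14 - 850340) = -2318/((½)*(1/20)*(-850354)) = -2318/(-425177/20) = -2318*(-20/425177) = 46360/425177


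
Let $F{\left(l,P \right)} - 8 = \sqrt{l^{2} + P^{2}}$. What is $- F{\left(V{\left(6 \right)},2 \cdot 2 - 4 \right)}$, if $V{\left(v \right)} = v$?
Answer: $-14$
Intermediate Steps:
$F{\left(l,P \right)} = 8 + \sqrt{P^{2} + l^{2}}$ ($F{\left(l,P \right)} = 8 + \sqrt{l^{2} + P^{2}} = 8 + \sqrt{P^{2} + l^{2}}$)
$- F{\left(V{\left(6 \right)},2 \cdot 2 - 4 \right)} = - (8 + \sqrt{\left(2 \cdot 2 - 4\right)^{2} + 6^{2}}) = - (8 + \sqrt{\left(4 - 4\right)^{2} + 36}) = - (8 + \sqrt{0^{2} + 36}) = - (8 + \sqrt{0 + 36}) = - (8 + \sqrt{36}) = - (8 + 6) = \left(-1\right) 14 = -14$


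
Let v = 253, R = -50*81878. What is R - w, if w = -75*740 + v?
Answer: -4038653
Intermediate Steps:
R = -4093900
w = -55247 (w = -75*740 + 253 = -55500 + 253 = -55247)
R - w = -4093900 - 1*(-55247) = -4093900 + 55247 = -4038653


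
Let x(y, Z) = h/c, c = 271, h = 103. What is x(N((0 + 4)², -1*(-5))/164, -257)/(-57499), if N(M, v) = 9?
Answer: -103/15582229 ≈ -6.6101e-6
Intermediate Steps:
x(y, Z) = 103/271
x(N((0 + 4)², -1*(-5))/164, -257)/(-57499) = (103/271)/(-57499) = (103/271)*(-1/57499) = -103/15582229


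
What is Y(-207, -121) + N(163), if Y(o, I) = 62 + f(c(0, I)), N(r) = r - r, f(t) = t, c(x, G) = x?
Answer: 62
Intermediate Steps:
N(r) = 0
Y(o, I) = 62 (Y(o, I) = 62 + 0 = 62)
Y(-207, -121) + N(163) = 62 + 0 = 62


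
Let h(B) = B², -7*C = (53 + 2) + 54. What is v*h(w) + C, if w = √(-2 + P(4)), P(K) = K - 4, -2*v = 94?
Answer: 549/7 ≈ 78.429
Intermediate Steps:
v = -47 (v = -½*94 = -47)
P(K) = -4 + K
C = -109/7 (C = -((53 + 2) + 54)/7 = -(55 + 54)/7 = -⅐*109 = -109/7 ≈ -15.571)
w = I*√2 (w = √(-2 + (-4 + 4)) = √(-2 + 0) = √(-2) = I*√2 ≈ 1.4142*I)
v*h(w) + C = -47*(I*√2)² - 109/7 = -47*(-2) - 109/7 = 94 - 109/7 = 549/7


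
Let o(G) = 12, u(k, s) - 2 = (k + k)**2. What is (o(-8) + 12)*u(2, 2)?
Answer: 432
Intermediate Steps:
u(k, s) = 2 + 4*k**2 (u(k, s) = 2 + (k + k)**2 = 2 + (2*k)**2 = 2 + 4*k**2)
(o(-8) + 12)*u(2, 2) = (12 + 12)*(2 + 4*2**2) = 24*(2 + 4*4) = 24*(2 + 16) = 24*18 = 432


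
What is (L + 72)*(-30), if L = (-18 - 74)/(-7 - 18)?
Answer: -11352/5 ≈ -2270.4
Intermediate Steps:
L = 92/25 (L = -92/(-25) = -92*(-1/25) = 92/25 ≈ 3.6800)
(L + 72)*(-30) = (92/25 + 72)*(-30) = (1892/25)*(-30) = -11352/5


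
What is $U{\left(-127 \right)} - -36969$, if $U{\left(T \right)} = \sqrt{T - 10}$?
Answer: $36969 + i \sqrt{137} \approx 36969.0 + 11.705 i$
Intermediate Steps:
$U{\left(T \right)} = \sqrt{-10 + T}$
$U{\left(-127 \right)} - -36969 = \sqrt{-10 - 127} - -36969 = \sqrt{-137} + 36969 = i \sqrt{137} + 36969 = 36969 + i \sqrt{137}$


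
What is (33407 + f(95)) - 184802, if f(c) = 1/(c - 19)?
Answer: -11506019/76 ≈ -1.5140e+5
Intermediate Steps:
f(c) = 1/(-19 + c)
(33407 + f(95)) - 184802 = (33407 + 1/(-19 + 95)) - 184802 = (33407 + 1/76) - 184802 = 2538933/76 - 184802 = -11506019/76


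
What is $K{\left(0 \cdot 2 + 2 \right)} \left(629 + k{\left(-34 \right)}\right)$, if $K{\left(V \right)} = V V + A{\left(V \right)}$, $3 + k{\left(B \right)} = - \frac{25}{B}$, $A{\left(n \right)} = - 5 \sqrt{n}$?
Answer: $\frac{42618}{17} - \frac{106545 \sqrt{2}}{34} \approx -1924.7$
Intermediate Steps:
$k{\left(B \right)} = -3 - \frac{25}{B}$
$K{\left(V \right)} = V^{2} - 5 \sqrt{V}$ ($K{\left(V \right)} = V V - 5 \sqrt{V} = V^{2} - 5 \sqrt{V}$)
$K{\left(0 \cdot 2 + 2 \right)} \left(629 + k{\left(-34 \right)}\right) = \left(\left(0 \cdot 2 + 2\right)^{2} - 5 \sqrt{0 \cdot 2 + 2}\right) \left(629 - \left(3 + \frac{25}{-34}\right)\right) = \left(\left(0 + 2\right)^{2} - 5 \sqrt{0 + 2}\right) \left(629 - \frac{77}{34}\right) = \left(2^{2} - 5 \sqrt{2}\right) \left(629 + \left(-3 + \frac{25}{34}\right)\right) = \left(4 - 5 \sqrt{2}\right) \left(629 - \frac{77}{34}\right) = \left(4 - 5 \sqrt{2}\right) \frac{21309}{34} = \frac{42618}{17} - \frac{106545 \sqrt{2}}{34}$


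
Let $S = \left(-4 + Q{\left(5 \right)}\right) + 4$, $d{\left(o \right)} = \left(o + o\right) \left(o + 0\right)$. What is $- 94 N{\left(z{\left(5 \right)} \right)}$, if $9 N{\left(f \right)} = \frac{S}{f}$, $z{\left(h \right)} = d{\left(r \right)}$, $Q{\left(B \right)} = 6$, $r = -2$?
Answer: $- \frac{47}{6} \approx -7.8333$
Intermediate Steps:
$d{\left(o \right)} = 2 o^{2}$ ($d{\left(o \right)} = 2 o o = 2 o^{2}$)
$S = 6$ ($S = \left(-4 + 6\right) + 4 = 2 + 4 = 6$)
$z{\left(h \right)} = 8$ ($z{\left(h \right)} = 2 \left(-2\right)^{2} = 2 \cdot 4 = 8$)
$N{\left(f \right)} = \frac{2}{3 f}$ ($N{\left(f \right)} = \frac{6 \frac{1}{f}}{9} = \frac{2}{3 f}$)
$- 94 N{\left(z{\left(5 \right)} \right)} = - 94 \frac{2}{3 \cdot 8} = - 94 \cdot \frac{2}{3} \cdot \frac{1}{8} = \left(-94\right) \frac{1}{12} = - \frac{47}{6}$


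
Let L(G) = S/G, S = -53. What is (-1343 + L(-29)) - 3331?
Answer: -135493/29 ≈ -4672.2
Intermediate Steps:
L(G) = -53/G
(-1343 + L(-29)) - 3331 = (-1343 - 53/(-29)) - 3331 = (-1343 - 53*(-1/29)) - 3331 = (-1343 + 53/29) - 3331 = -38894/29 - 3331 = -135493/29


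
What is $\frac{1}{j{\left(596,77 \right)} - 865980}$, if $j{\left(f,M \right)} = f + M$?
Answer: $- \frac{1}{865307} \approx -1.1557 \cdot 10^{-6}$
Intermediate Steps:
$j{\left(f,M \right)} = M + f$
$\frac{1}{j{\left(596,77 \right)} - 865980} = \frac{1}{\left(77 + 596\right) - 865980} = \frac{1}{673 - 865980} = \frac{1}{-865307} = - \frac{1}{865307}$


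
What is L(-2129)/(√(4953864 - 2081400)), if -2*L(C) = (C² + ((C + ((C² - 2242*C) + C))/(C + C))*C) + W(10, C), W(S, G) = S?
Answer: -6122301*√179529/957488 ≈ -2709.2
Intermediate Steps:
L(C) = -5 + 560*C - 3*C²/4 (L(C) = -((C² + ((C + ((C² - 2242*C) + C))/(C + C))*C) + 10)/2 = -((C² + ((C + (C² - 2241*C))/((2*C)))*C) + 10)/2 = -((C² + ((C² - 2240*C)*(1/(2*C)))*C) + 10)/2 = -((C² + ((C² - 2240*C)/(2*C))*C) + 10)/2 = -((C² + (C²/2 - 1120*C)) + 10)/2 = -((-1120*C + 3*C²/2) + 10)/2 = -(10 - 1120*C + 3*C²/2)/2 = -5 + 560*C - 3*C²/4)
L(-2129)/(√(4953864 - 2081400)) = (-5 + 560*(-2129) - ¾*(-2129)²)/(√(4953864 - 2081400)) = (-5 - 1192240 - ¾*4532641)/(√2872464) = (-5 - 1192240 - 13597923/4)/((4*√179529)) = -6122301*√179529/957488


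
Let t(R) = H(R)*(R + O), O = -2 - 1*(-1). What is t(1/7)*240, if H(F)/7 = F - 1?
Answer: 8640/7 ≈ 1234.3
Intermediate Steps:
O = -1 (O = -2 + 1 = -1)
H(F) = -7 + 7*F (H(F) = 7*(F - 1) = 7*(-1 + F) = -7 + 7*F)
t(R) = (-1 + R)*(-7 + 7*R) (t(R) = (-7 + 7*R)*(R - 1) = (-7 + 7*R)*(-1 + R) = (-1 + R)*(-7 + 7*R))
t(1/7)*240 = (7*(-1 + 1/7)**2)*240 = (7*(-6/7)**2)*240 = (7*(36/49))*240 = (36/7)*240 = 8640/7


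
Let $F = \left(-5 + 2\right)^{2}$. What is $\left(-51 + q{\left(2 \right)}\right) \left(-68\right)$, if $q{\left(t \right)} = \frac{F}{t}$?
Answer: $3162$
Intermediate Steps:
$F = 9$ ($F = \left(-3\right)^{2} = 9$)
$q{\left(t \right)} = \frac{9}{t}$
$\left(-51 + q{\left(2 \right)}\right) \left(-68\right) = \left(-51 + \frac{9}{2}\right) \left(-68\right) = \left(- \frac{93}{2}\right) \left(-68\right) = 3162$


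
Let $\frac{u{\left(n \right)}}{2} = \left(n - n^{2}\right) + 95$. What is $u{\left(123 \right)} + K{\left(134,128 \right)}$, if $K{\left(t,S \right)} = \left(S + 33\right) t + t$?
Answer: $-8114$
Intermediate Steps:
$u{\left(n \right)} = 190 - 2 n^{2} + 2 n$ ($u{\left(n \right)} = 2 \left(\left(n - n^{2}\right) + 95\right) = 2 \left(95 + n - n^{2}\right) = 190 - 2 n^{2} + 2 n$)
$K{\left(t,S \right)} = t + t \left(33 + S\right)$ ($K{\left(t,S \right)} = \left(33 + S\right) t + t = t \left(33 + S\right) + t = t + t \left(33 + S\right)$)
$u{\left(123 \right)} + K{\left(134,128 \right)} = \left(190 - 2 \cdot 123^{2} + 2 \cdot 123\right) + 134 \left(34 + 128\right) = \left(190 - 30258 + 246\right) + 134 \cdot 162 = \left(190 - 30258 + 246\right) + 21708 = -29822 + 21708 = -8114$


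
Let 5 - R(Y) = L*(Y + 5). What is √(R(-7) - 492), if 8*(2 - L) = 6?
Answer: I*√1938/2 ≈ 22.011*I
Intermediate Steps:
L = 5/4 (L = 2 - ⅛*6 = 2 - ¾ = 5/4 ≈ 1.2500)
R(Y) = -5/4 - 5*Y/4 (R(Y) = 5 - 5*(Y + 5)/4 = 5 - 5*(5 + Y)/4 = 5 - (25/4 + 5*Y/4) = 5 + (-25/4 - 5*Y/4) = -5/4 - 5*Y/4)
√(R(-7) - 492) = √((-5/4 - 5/4*(-7)) - 492) = √((-5/4 + 35/4) - 492) = √(15/2 - 492) = √(-969/2) = I*√1938/2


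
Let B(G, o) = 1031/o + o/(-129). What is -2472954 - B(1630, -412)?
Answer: -131432595937/53148 ≈ -2.4730e+6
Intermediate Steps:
B(G, o) = 1031/o - o/129 (B(G, o) = 1031/o + o*(-1/129) = 1031/o - o/129)
-2472954 - B(1630, -412) = -2472954 - (1031/(-412) - 1/129*(-412)) = -2472954 - (1031*(-1/412) + 412/129) = -2472954 - (-1031/412 + 412/129) = -2472954 - 1*36745/53148 = -2472954 - 36745/53148 = -131432595937/53148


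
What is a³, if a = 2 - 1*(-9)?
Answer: 1331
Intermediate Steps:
a = 11 (a = 2 + 9 = 11)
a³ = 11³ = 1331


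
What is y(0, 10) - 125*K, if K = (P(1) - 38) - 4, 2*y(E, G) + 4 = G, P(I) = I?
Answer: 5128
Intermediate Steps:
y(E, G) = -2 + G/2
K = -41 (K = (1 - 38) - 4 = -37 - 4 = -41)
y(0, 10) - 125*K = (-2 + (½)*10) - 125*(-41) = (-2 + 5) + 5125 = 3 + 5125 = 5128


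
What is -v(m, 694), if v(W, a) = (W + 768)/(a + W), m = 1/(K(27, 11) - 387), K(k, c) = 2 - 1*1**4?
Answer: -296447/267883 ≈ -1.1066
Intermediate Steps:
K(k, c) = 1 (K(k, c) = 2 - 1*1 = 2 - 1 = 1)
m = -1/386 (m = 1/(1 - 387) = 1/(-386) = -1/386 ≈ -0.0025907)
v(W, a) = (768 + W)/(W + a)
-v(m, 694) = -(768 - 1/386)/(-1/386 + 694) = -296447/(267883/386*386) = -386*296447/(267883*386) = -1*296447/267883 = -296447/267883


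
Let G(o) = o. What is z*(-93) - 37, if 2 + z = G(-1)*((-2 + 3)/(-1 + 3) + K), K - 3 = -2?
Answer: 577/2 ≈ 288.50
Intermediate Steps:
K = 1 (K = 3 - 2 = 1)
z = -7/2 (z = -2 - ((-2 + 3)/(-1 + 3) + 1) = -2 - (1/2 + 1) = -2 - (1*(½) + 1) = -2 - (½ + 1) = -2 - 1*3/2 = -2 - 3/2 = -7/2 ≈ -3.5000)
z*(-93) - 37 = -7/2*(-93) - 37 = 651/2 - 37 = 577/2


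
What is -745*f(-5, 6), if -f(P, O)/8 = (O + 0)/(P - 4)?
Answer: -11920/3 ≈ -3973.3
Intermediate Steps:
f(P, O) = -8*O/(-4 + P) (f(P, O) = -8*(O + 0)/(P - 4) = -8*O/(-4 + P))
-745*f(-5, 6) = -(-5960)*6/(-4 - 5) = -(-5960)*6/(-9) = -(-5960)*6*(-1)/9 = -745*16/3 = -11920/3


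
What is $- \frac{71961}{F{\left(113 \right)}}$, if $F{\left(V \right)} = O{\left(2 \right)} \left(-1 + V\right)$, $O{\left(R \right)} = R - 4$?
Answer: $\frac{71961}{224} \approx 321.25$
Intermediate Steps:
$O{\left(R \right)} = -4 + R$
$F{\left(V \right)} = 2 - 2 V$ ($F{\left(V \right)} = \left(-4 + 2\right) \left(-1 + V\right) = - 2 \left(-1 + V\right) = 2 - 2 V$)
$- \frac{71961}{F{\left(113 \right)}} = - \frac{71961}{2 - 226} = - \frac{71961}{-224} = \left(-71961\right) \left(- \frac{1}{224}\right) = \frac{71961}{224}$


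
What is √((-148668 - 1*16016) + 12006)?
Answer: I*√152678 ≈ 390.74*I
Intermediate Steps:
√((-148668 - 1*16016) + 12006) = √((-148668 - 16016) + 12006) = √(-164684 + 12006) = √(-152678) = I*√152678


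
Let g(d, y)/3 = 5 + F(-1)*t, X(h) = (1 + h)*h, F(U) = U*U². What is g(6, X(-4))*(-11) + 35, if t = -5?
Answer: -295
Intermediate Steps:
F(U) = U³
X(h) = h*(1 + h)
g(d, y) = 30 (g(d, y) = 3*(5 + (-1)³*(-5)) = 3*(5 - 1*(-5)) = 3*(5 + 5) = 3*10 = 30)
g(6, X(-4))*(-11) + 35 = 30*(-11) + 35 = -330 + 35 = -295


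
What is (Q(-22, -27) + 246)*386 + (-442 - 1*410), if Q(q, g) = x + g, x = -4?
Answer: 82138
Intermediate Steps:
Q(q, g) = -4 + g
(Q(-22, -27) + 246)*386 + (-442 - 1*410) = ((-4 - 27) + 246)*386 + (-442 - 1*410) = (-31 + 246)*386 + (-442 - 410) = 215*386 - 852 = 82990 - 852 = 82138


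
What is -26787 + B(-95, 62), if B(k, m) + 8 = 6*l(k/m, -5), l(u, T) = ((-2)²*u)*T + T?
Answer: -825875/31 ≈ -26641.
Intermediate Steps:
l(u, T) = T + 4*T*u (l(u, T) = (4*u)*T + T = 4*T*u + T = T + 4*T*u)
B(k, m) = -38 - 120*k/m (B(k, m) = -8 + 6*(-5*(1 + 4*(k/m))) = -8 + 6*(-5*(1 + 4*k/m)) = -8 + 6*(-5 - 20*k/m) = -8 + (-30 - 120*k/m) = -38 - 120*k/m)
-26787 + B(-95, 62) = -26787 + (-38 - 120*(-95)/62) = -26787 + (-38 - 120*(-95)*1/62) = -26787 + (-38 + 5700/31) = -26787 + 4522/31 = -825875/31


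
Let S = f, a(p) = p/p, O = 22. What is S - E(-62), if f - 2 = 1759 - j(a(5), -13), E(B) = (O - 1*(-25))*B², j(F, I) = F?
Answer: -178908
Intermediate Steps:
a(p) = 1
E(B) = 47*B² (E(B) = (22 - 1*(-25))*B² = (22 + 25)*B² = 47*B²)
f = 1760 (f = 2 + (1759 - 1*1) = 2 + (1759 - 1) = 2 + 1758 = 1760)
S = 1760
S - E(-62) = 1760 - 47*(-62)² = 1760 - 47*3844 = 1760 - 1*180668 = 1760 - 180668 = -178908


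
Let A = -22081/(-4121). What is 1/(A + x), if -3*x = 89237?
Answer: -12363/367679434 ≈ -3.3624e-5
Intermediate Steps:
x = -89237/3 (x = -1/3*89237 = -89237/3 ≈ -29746.)
A = 22081/4121 (A = -22081*(-1/4121) = 22081/4121 ≈ 5.3582)
1/(A + x) = 1/(22081/4121 - 89237/3) = 1/(-367679434/12363) = -12363/367679434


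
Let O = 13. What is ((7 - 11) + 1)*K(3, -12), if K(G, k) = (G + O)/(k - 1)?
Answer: 48/13 ≈ 3.6923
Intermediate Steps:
K(G, k) = (13 + G)/(-1 + k) (K(G, k) = (G + 13)/(k - 1) = (13 + G)/(-1 + k))
((7 - 11) + 1)*K(3, -12) = ((7 - 11) + 1)*((13 + 3)/(-1 - 12)) = (-4 + 1)*(16/(-13)) = -(-3)*16/13 = -3*(-16/13) = 48/13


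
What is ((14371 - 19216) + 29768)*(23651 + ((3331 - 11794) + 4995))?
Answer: 503020909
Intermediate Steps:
((14371 - 19216) + 29768)*(23651 + ((3331 - 11794) + 4995)) = (-4845 + 29768)*(23651 + (-8463 + 4995)) = 24923*(23651 - 3468) = 24923*20183 = 503020909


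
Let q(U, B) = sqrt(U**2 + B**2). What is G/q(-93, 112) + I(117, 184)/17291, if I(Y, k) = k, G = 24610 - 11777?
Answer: 184/17291 + 12833*sqrt(21193)/21193 ≈ 88.163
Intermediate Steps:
G = 12833
q(U, B) = sqrt(B**2 + U**2)
G/q(-93, 112) + I(117, 184)/17291 = 12833/(sqrt(112**2 + (-93)**2)) + 184/17291 = 12833/(sqrt(12544 + 8649)) + 184*(1/17291) = 12833/(sqrt(21193)) + 184/17291 = 12833*(sqrt(21193)/21193) + 184/17291 = 12833*sqrt(21193)/21193 + 184/17291 = 184/17291 + 12833*sqrt(21193)/21193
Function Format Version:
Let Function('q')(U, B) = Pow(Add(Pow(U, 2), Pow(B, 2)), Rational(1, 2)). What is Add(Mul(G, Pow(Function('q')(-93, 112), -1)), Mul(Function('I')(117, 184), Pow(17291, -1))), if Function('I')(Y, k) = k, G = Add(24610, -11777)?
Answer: Add(Rational(184, 17291), Mul(Rational(12833, 21193), Pow(21193, Rational(1, 2)))) ≈ 88.163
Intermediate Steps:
G = 12833
Function('q')(U, B) = Pow(Add(Pow(B, 2), Pow(U, 2)), Rational(1, 2))
Add(Mul(G, Pow(Function('q')(-93, 112), -1)), Mul(Function('I')(117, 184), Pow(17291, -1))) = Add(Mul(12833, Pow(Pow(Add(Pow(112, 2), Pow(-93, 2)), Rational(1, 2)), -1)), Mul(184, Pow(17291, -1))) = Add(Mul(12833, Pow(Pow(Add(12544, 8649), Rational(1, 2)), -1)), Mul(184, Rational(1, 17291))) = Add(Mul(12833, Pow(Pow(21193, Rational(1, 2)), -1)), Rational(184, 17291)) = Add(Mul(12833, Mul(Rational(1, 21193), Pow(21193, Rational(1, 2)))), Rational(184, 17291)) = Add(Mul(Rational(12833, 21193), Pow(21193, Rational(1, 2))), Rational(184, 17291)) = Add(Rational(184, 17291), Mul(Rational(12833, 21193), Pow(21193, Rational(1, 2))))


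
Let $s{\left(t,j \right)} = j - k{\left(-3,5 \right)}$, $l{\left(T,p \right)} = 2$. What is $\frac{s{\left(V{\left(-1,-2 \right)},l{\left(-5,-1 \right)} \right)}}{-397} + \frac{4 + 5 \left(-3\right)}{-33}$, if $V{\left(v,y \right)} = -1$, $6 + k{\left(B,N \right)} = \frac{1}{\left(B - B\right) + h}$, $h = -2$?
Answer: $\frac{743}{2382} \approx 0.31192$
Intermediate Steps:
$k{\left(B,N \right)} = - \frac{13}{2}$ ($k{\left(B,N \right)} = -6 + \frac{1}{\left(B - B\right) - 2} = -6 + \frac{1}{0 - 2} = -6 + \frac{1}{-2} = -6 - \frac{1}{2} = - \frac{13}{2}$)
$s{\left(t,j \right)} = \frac{13}{2} + j$ ($s{\left(t,j \right)} = j - - \frac{13}{2} = j + \frac{13}{2} = \frac{13}{2} + j$)
$\frac{s{\left(V{\left(-1,-2 \right)},l{\left(-5,-1 \right)} \right)}}{-397} + \frac{4 + 5 \left(-3\right)}{-33} = \frac{\frac{13}{2} + 2}{-397} + \frac{4 + 5 \left(-3\right)}{-33} = \frac{17}{2} \left(- \frac{1}{397}\right) + \left(4 - 15\right) \left(- \frac{1}{33}\right) = - \frac{17}{794} - - \frac{1}{3} = - \frac{17}{794} + \frac{1}{3} = \frac{743}{2382}$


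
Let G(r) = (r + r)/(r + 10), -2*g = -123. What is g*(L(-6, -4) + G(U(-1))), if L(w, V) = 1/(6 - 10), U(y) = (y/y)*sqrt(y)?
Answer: -11439/808 + 1230*I/101 ≈ -14.157 + 12.178*I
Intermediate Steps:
g = 123/2 (g = -1/2*(-123) = 123/2 ≈ 61.500)
U(y) = sqrt(y) (U(y) = 1*sqrt(y) = sqrt(y))
L(w, V) = -1/4 (L(w, V) = 1/(-4) = -1/4)
G(r) = 2*r/(10 + r) (G(r) = (2*r)/(10 + r) = 2*r/(10 + r))
g*(L(-6, -4) + G(U(-1))) = 123*(-1/4 + 2*sqrt(-1)/(10 + sqrt(-1)))/2 = 123*(-1/4 + 2*I/(10 + I))/2 = 123*(-1/4 + 2*I*((10 - I)/101))/2 = 123*(-1/4 + 2*I*(10 - I)/101)/2 = -123/8 + 123*I*(10 - I)/101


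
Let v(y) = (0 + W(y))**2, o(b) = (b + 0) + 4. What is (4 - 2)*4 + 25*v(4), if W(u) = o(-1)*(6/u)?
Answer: 2057/4 ≈ 514.25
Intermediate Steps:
o(b) = 4 + b (o(b) = b + 4 = 4 + b)
W(u) = 18/u (W(u) = (4 - 1)*(6/u) = 3*(6/u) = 18/u)
v(y) = 324/y**2 (v(y) = (0 + 18/y)**2 = (18/y)**2 = 324/y**2)
(4 - 2)*4 + 25*v(4) = (4 - 2)*4 + 25*(324/4**2) = 2*4 + 25*(324*(1/16)) = 8 + 25*(81/4) = 8 + 2025/4 = 2057/4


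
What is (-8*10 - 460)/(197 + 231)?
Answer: -135/107 ≈ -1.2617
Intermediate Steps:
(-8*10 - 460)/(197 + 231) = (-80 - 460)/428 = -540*1/428 = -135/107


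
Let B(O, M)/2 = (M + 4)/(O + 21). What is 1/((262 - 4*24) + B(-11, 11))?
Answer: 1/169 ≈ 0.0059172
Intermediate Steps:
B(O, M) = 2*(4 + M)/(21 + O) (B(O, M) = 2*((M + 4)/(O + 21)) = 2*((4 + M)/(21 + O)) = 2*(4 + M)/(21 + O))
1/((262 - 4*24) + B(-11, 11)) = 1/((262 - 4*24) + 2*(4 + 11)/(21 - 11)) = 1/((262 - 1*96) + 2*15/10) = 1/((262 - 96) + 2*(⅒)*15) = 1/(166 + 3) = 1/169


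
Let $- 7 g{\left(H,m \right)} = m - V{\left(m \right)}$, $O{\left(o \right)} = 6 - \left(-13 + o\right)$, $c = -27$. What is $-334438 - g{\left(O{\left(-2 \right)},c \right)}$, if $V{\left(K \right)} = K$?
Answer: $-334438$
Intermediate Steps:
$O{\left(o \right)} = 19 - o$
$g{\left(H,m \right)} = 0$ ($g{\left(H,m \right)} = - \frac{m - m}{7} = \left(- \frac{1}{7}\right) 0 = 0$)
$-334438 - g{\left(O{\left(-2 \right)},c \right)} = -334438 - 0 = -334438 + 0 = -334438$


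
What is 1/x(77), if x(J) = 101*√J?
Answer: √77/7777 ≈ 0.0011283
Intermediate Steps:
1/x(77) = 1/(101*√77) = √77/7777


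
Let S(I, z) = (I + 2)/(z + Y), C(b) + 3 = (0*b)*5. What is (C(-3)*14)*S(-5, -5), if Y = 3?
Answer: -63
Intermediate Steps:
C(b) = -3 (C(b) = -3 + (0*b)*5 = -3 + 0*5 = -3 + 0 = -3)
S(I, z) = (2 + I)/(3 + z) (S(I, z) = (I + 2)/(z + 3) = (2 + I)/(3 + z))
(C(-3)*14)*S(-5, -5) = (-3*14)*((2 - 5)/(3 - 5)) = -42*(-3)/(-2) = -(-21)*(-3) = -42*3/2 = -63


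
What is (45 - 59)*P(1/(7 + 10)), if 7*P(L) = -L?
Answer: 2/17 ≈ 0.11765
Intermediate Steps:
P(L) = -L/7 (P(L) = (-L)/7 = -L/7)
(45 - 59)*P(1/(7 + 10)) = (45 - 59)*(-1/(7*(7 + 10))) = -(-2)/17 = -14*(-1/119) = 2/17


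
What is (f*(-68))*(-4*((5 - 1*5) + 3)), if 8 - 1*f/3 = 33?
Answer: -61200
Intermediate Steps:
f = -75 (f = 24 - 3*33 = 24 - 99 = -75)
(f*(-68))*(-4*((5 - 1*5) + 3)) = (-75*(-68))*(-4*((5 - 1*5) + 3)) = 5100*(-4*((5 - 5) + 3)) = 5100*(-4*(0 + 3)) = 5100*(-4*3) = 5100*(-12) = -61200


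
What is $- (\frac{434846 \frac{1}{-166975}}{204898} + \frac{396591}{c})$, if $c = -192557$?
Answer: $\frac{6784294784489636}{3293961257728675} \approx 2.0596$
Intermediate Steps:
$- (\frac{434846 \frac{1}{-166975}}{204898} + \frac{396591}{c}) = - (\frac{434846 \frac{1}{-166975}}{204898} + \frac{396591}{-192557}) = - (434846 \left(- \frac{1}{166975}\right) \frac{1}{204898} + 396591 \left(- \frac{1}{192557}\right)) = - (\left(- \frac{434846}{166975}\right) \frac{1}{204898} - \frac{396591}{192557}) = - (- \frac{217423}{17106421775} - \frac{396591}{192557}) = \left(-1\right) \left(- \frac{6784294784489636}{3293961257728675}\right) = \frac{6784294784489636}{3293961257728675}$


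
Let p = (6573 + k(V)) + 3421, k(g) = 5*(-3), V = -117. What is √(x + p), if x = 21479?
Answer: 7*√642 ≈ 177.36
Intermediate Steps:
k(g) = -15
p = 9979 (p = (6573 - 15) + 3421 = 6558 + 3421 = 9979)
√(x + p) = √(21479 + 9979) = √31458 = 7*√642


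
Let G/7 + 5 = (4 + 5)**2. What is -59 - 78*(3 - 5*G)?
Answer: 207187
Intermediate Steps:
G = 532 (G = -35 + 7*(4 + 5)**2 = -35 + 7*9**2 = -35 + 7*81 = -35 + 567 = 532)
-59 - 78*(3 - 5*G) = -59 - 78*(3 - 5*532) = -59 - 78*(3 - 2660) = -59 - 78*(-2657) = -59 + 207246 = 207187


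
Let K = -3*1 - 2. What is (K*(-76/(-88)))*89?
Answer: -8455/22 ≈ -384.32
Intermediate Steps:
K = -5 (K = -3 - 2 = -5)
(K*(-76/(-88)))*89 = -(-380)/(-88)*89 = -(-380)*(-1)/88*89 = -5*19/22*89 = -95/22*89 = -8455/22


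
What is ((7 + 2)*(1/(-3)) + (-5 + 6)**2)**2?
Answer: 4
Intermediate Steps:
((7 + 2)*(1/(-3)) + (-5 + 6)**2)**2 = (9*(1*(-1/3)) + 1**2)**2 = (9*(-1/3) + 1)**2 = (-3 + 1)**2 = (-2)**2 = 4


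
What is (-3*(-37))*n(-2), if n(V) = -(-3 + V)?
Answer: 555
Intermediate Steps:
n(V) = 3 - V
(-3*(-37))*n(-2) = (-3*(-37))*(3 - 1*(-2)) = 111*(3 + 2) = 111*5 = 555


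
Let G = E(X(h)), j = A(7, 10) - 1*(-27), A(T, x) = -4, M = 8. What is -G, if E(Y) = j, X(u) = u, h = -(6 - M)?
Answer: -23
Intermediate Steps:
h = 2 (h = -(6 - 1*8) = -(6 - 8) = -1*(-2) = 2)
j = 23 (j = -4 - 1*(-27) = -4 + 27 = 23)
E(Y) = 23
G = 23
-G = -1*23 = -23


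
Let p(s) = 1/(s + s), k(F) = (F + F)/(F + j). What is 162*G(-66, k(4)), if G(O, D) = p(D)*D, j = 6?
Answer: 81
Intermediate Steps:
k(F) = 2*F/(6 + F) (k(F) = (F + F)/(F + 6) = (2*F)/(6 + F) = 2*F/(6 + F))
p(s) = 1/(2*s)
G(O, D) = 1/2 (G(O, D) = (1/(2*D))*D = 1/2)
162*G(-66, k(4)) = 162*(1/2) = 81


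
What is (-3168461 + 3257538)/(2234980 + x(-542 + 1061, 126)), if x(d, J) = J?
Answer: 89077/2235106 ≈ 0.039854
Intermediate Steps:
(-3168461 + 3257538)/(2234980 + x(-542 + 1061, 126)) = (-3168461 + 3257538)/(2234980 + 126) = 89077/2235106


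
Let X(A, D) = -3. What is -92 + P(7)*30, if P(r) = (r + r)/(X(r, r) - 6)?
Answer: -416/3 ≈ -138.67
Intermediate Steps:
P(r) = -2*r/9 (P(r) = (r + r)/(-3 - 6) = (2*r)/(-9) = (2*r)*(-1/9) = -2*r/9)
-92 + P(7)*30 = -92 - 2/9*7*30 = -92 - 14/9*30 = -92 - 140/3 = -416/3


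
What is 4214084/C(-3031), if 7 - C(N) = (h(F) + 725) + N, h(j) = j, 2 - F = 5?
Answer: 1053521/579 ≈ 1819.6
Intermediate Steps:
F = -3 (F = 2 - 1*5 = 2 - 5 = -3)
C(N) = -715 - N (C(N) = 7 - ((-3 + 725) + N) = 7 - (722 + N) = 7 + (-722 - N) = -715 - N)
4214084/C(-3031) = 4214084/(-715 - 1*(-3031)) = 4214084/(-715 + 3031) = 4214084/2316 = 4214084*(1/2316) = 1053521/579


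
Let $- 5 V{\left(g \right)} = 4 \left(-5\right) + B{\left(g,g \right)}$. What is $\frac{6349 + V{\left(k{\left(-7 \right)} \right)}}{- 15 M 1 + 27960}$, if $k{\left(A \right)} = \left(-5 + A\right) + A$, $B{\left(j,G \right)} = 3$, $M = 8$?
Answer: $\frac{15881}{69600} \approx 0.22818$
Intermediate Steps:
$k{\left(A \right)} = -5 + 2 A$
$V{\left(g \right)} = \frac{17}{5}$ ($V{\left(g \right)} = - \frac{4 \left(-5\right) + 3}{5} = - \frac{-20 + 3}{5} = \left(- \frac{1}{5}\right) \left(-17\right) = \frac{17}{5}$)
$\frac{6349 + V{\left(k{\left(-7 \right)} \right)}}{- 15 M 1 + 27960} = \frac{6349 + \frac{17}{5}}{\left(-15\right) 8 \cdot 1 + 27960} = \frac{31762}{5 \left(\left(-120\right) 1 + 27960\right)} = \frac{31762}{5 \left(-120 + 27960\right)} = \frac{31762}{5 \cdot 27840} = \frac{31762}{5} \cdot \frac{1}{27840} = \frac{15881}{69600}$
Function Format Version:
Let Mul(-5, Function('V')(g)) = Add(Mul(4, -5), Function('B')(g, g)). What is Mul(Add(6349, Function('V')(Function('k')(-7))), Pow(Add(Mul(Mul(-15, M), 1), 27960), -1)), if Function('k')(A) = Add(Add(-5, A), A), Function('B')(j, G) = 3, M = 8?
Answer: Rational(15881, 69600) ≈ 0.22818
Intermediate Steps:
Function('k')(A) = Add(-5, Mul(2, A))
Function('V')(g) = Rational(17, 5) (Function('V')(g) = Mul(Rational(-1, 5), Add(Mul(4, -5), 3)) = Mul(Rational(-1, 5), Add(-20, 3)) = Mul(Rational(-1, 5), -17) = Rational(17, 5))
Mul(Add(6349, Function('V')(Function('k')(-7))), Pow(Add(Mul(Mul(-15, M), 1), 27960), -1)) = Mul(Add(6349, Rational(17, 5)), Pow(Add(Mul(Mul(-15, 8), 1), 27960), -1)) = Mul(Rational(31762, 5), Pow(Add(Mul(-120, 1), 27960), -1)) = Mul(Rational(31762, 5), Pow(Add(-120, 27960), -1)) = Mul(Rational(31762, 5), Pow(27840, -1)) = Mul(Rational(31762, 5), Rational(1, 27840)) = Rational(15881, 69600)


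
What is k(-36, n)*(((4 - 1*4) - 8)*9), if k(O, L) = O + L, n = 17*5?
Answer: -3528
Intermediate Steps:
n = 85
k(O, L) = L + O
k(-36, n)*(((4 - 1*4) - 8)*9) = (85 - 36)*(((4 - 1*4) - 8)*9) = 49*(((4 - 4) - 8)*9) = 49*((0 - 8)*9) = 49*(-8*9) = 49*(-72) = -3528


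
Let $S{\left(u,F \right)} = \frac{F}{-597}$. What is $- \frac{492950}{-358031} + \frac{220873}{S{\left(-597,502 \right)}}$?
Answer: $- \frac{47210143033711}{179731562} \approx -2.6267 \cdot 10^{5}$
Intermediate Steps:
$S{\left(u,F \right)} = - \frac{F}{597}$ ($S{\left(u,F \right)} = F \left(- \frac{1}{597}\right) = - \frac{F}{597}$)
$- \frac{492950}{-358031} + \frac{220873}{S{\left(-597,502 \right)}} = - \frac{492950}{-358031} + \frac{220873}{\left(- \frac{1}{597}\right) 502} = \left(-492950\right) \left(- \frac{1}{358031}\right) + \frac{220873}{- \frac{502}{597}} = \frac{492950}{358031} + 220873 \left(- \frac{597}{502}\right) = \frac{492950}{358031} - \frac{131861181}{502} = - \frac{47210143033711}{179731562}$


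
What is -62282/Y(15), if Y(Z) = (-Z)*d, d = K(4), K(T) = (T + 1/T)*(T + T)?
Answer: 31141/255 ≈ 122.12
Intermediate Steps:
K(T) = 2*T*(T + 1/T) (K(T) = (T + 1/T)*(2*T) = 2*T*(T + 1/T))
d = 34 (d = 2 + 2*4² = 2 + 2*16 = 2 + 32 = 34)
Y(Z) = -34*Z (Y(Z) = -Z*34 = -34*Z)
-62282/Y(15) = -62282/((-34*15)) = -62282/(-510) = -62282*(-1/510) = 31141/255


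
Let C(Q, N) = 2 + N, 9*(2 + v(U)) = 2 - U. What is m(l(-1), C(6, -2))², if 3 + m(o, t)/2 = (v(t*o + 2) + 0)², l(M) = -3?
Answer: 4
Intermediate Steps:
v(U) = -16/9 - U/9 (v(U) = -2 + (2 - U)/9 = -2 + (2/9 - U/9) = -16/9 - U/9)
m(o, t) = -6 + 2*(-2 - o*t/9)² (m(o, t) = -6 + 2*((-16/9 - (t*o + 2)/9) + 0)² = -6 + 2*((-16/9 - (o*t + 2)/9) + 0)² = -6 + 2*((-16/9 - (2 + o*t)/9) + 0)² = -6 + 2*((-16/9 + (-2/9 - o*t/9)) + 0)² = -6 + 2*((-2 - o*t/9) + 0)² = -6 + 2*(-2 - o*t/9)²)
m(l(-1), C(6, -2))² = (-6 + 2*(18 - 3*(2 - 2))²/81)² = (-6 + 2*(18 - 3*0)²/81)² = (-6 + 2*(18 + 0)²/81)² = (-6 + (2/81)*18²)² = (-6 + (2/81)*324)² = (-6 + 8)² = 2² = 4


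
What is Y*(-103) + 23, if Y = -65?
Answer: 6718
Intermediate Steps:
Y*(-103) + 23 = -65*(-103) + 23 = 6695 + 23 = 6718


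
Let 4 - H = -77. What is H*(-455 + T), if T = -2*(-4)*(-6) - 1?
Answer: -40824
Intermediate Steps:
T = -49 (T = 8*(-6) - 1 = -48 - 1 = -49)
H = 81 (H = 4 - 1*(-77) = 4 + 77 = 81)
H*(-455 + T) = 81*(-455 - 49) = 81*(-504) = -40824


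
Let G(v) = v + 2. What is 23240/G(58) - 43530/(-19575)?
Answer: 508372/1305 ≈ 389.56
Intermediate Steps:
G(v) = 2 + v
23240/G(58) - 43530/(-19575) = 23240/(2 + 58) - 43530/(-19575) = 23240/60 - 43530*(-1/19575) = 23240*(1/60) + 2902/1305 = 1162/3 + 2902/1305 = 508372/1305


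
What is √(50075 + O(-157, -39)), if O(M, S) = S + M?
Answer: √49879 ≈ 223.34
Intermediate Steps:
O(M, S) = M + S
√(50075 + O(-157, -39)) = √(50075 + (-157 - 39)) = √(50075 - 196) = √49879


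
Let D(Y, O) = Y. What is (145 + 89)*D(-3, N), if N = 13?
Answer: -702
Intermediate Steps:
(145 + 89)*D(-3, N) = (145 + 89)*(-3) = 234*(-3) = -702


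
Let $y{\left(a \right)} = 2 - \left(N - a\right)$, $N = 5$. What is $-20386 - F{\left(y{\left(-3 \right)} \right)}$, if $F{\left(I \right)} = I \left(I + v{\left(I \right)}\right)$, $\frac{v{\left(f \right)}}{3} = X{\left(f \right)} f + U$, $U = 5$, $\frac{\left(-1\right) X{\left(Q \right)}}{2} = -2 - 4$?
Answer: $-21628$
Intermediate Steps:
$X{\left(Q \right)} = 12$ ($X{\left(Q \right)} = - 2 \left(-2 - 4\right) = \left(-2\right) \left(-6\right) = 12$)
$v{\left(f \right)} = 15 + 36 f$ ($v{\left(f \right)} = 3 \left(12 f + 5\right) = 3 \left(5 + 12 f\right) = 15 + 36 f$)
$y{\left(a \right)} = -3 + a$ ($y{\left(a \right)} = 2 + \left(a - 5\right) = 2 + \left(-5 + a\right) = -3 + a$)
$F{\left(I \right)} = I \left(15 + 37 I\right)$ ($F{\left(I \right)} = I \left(I + \left(15 + 36 I\right)\right) = I \left(15 + 37 I\right)$)
$-20386 - F{\left(y{\left(-3 \right)} \right)} = -20386 - \left(-3 - 3\right) \left(15 + 37 \left(-3 - 3\right)\right) = -20386 - - 6 \left(15 + 37 \left(-6\right)\right) = -20386 - - 6 \left(15 - 222\right) = -20386 - \left(-6\right) \left(-207\right) = -20386 - 1242 = -21628$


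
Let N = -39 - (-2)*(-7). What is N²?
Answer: 2809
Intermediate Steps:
N = -53 (N = -39 - 1*14 = -39 - 14 = -53)
N² = (-53)² = 2809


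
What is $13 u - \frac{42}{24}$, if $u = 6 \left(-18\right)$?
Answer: $- \frac{5623}{4} \approx -1405.8$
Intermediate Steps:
$u = -108$
$13 u - \frac{42}{24} = 13 \left(-108\right) - \frac{42}{24} = -1404 - \frac{7}{4} = - \frac{5623}{4}$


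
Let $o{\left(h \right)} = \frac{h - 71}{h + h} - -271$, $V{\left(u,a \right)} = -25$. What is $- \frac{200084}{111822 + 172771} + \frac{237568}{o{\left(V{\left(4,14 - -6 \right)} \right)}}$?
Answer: $\frac{1688889572468}{1941778039} \approx 869.76$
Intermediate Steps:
$o{\left(h \right)} = 271 + \frac{-71 + h}{2 h}$ ($o{\left(h \right)} = \frac{-71 + h}{2 h} + 271 = 271 + \frac{-71 + h}{2 h}$)
$- \frac{200084}{111822 + 172771} + \frac{237568}{o{\left(V{\left(4,14 - -6 \right)} \right)}} = - \frac{200084}{111822 + 172771} + \frac{237568}{\frac{1}{2} \frac{1}{-25} \left(-71 + 543 \left(-25\right)\right)} = - \frac{200084}{284593} + \frac{237568}{\frac{1}{2} \left(- \frac{1}{25}\right) \left(-71 - 13575\right)} = \left(-200084\right) \frac{1}{284593} + \frac{237568}{\frac{1}{2} \left(- \frac{1}{25}\right) \left(-13646\right)} = - \frac{200084}{284593} + \frac{237568}{\frac{6823}{25}} = - \frac{200084}{284593} + 237568 \cdot \frac{25}{6823} = - \frac{200084}{284593} + \frac{5939200}{6823} = \frac{1688889572468}{1941778039}$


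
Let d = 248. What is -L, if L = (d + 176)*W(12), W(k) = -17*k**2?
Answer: 1037952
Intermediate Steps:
L = -1037952 (L = (248 + 176)*(-17*12**2) = 424*(-17*144) = 424*(-2448) = -1037952)
-L = -1*(-1037952) = 1037952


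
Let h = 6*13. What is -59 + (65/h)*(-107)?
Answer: -889/6 ≈ -148.17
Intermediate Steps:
h = 78
-59 + (65/h)*(-107) = -59 + (65/78)*(-107) = -59 + (65*(1/78))*(-107) = -59 + (5/6)*(-107) = -59 - 535/6 = -889/6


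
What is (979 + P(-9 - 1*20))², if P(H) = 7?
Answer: 972196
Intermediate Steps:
(979 + P(-9 - 1*20))² = (979 + 7)² = 986² = 972196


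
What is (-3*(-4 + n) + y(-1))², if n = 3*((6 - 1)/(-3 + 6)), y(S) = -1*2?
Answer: 25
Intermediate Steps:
y(S) = -2
n = 5 (n = 3*(5/3) = 5)
(-3*(-4 + n) + y(-1))² = (-3*(-4 + 5) - 2)² = (-3*1 - 2)² = (-3 - 2)² = (-5)² = 25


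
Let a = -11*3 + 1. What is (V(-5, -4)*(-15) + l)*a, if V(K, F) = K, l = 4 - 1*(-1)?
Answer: -2560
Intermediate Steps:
l = 5 (l = 4 + 1 = 5)
a = -32 (a = -33 + 1 = -32)
(V(-5, -4)*(-15) + l)*a = (-5*(-15) + 5)*(-32) = (75 + 5)*(-32) = 80*(-32) = -2560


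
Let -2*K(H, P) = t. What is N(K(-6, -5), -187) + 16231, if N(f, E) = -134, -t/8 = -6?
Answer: 16097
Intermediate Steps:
t = 48 (t = -8*(-6) = 48)
K(H, P) = -24 (K(H, P) = -1/2*48 = -24)
N(K(-6, -5), -187) + 16231 = -134 + 16231 = 16097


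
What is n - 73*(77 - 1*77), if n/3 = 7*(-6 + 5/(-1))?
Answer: -231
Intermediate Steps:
n = -231 (n = 3*(7*(-6 + 5/(-1))) = 3*(7*(-6 + 5*(-1))) = 3*(7*(-6 - 5)) = 3*(7*(-11)) = 3*(-77) = -231)
n - 73*(77 - 1*77) = -231 - 73*(77 - 1*77) = -231 - 73*(77 - 77) = -231 - 73*0 = -231 + 0 = -231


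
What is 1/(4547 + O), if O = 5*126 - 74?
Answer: 1/5103 ≈ 0.00019596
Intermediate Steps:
O = 556 (O = 630 - 74 = 556)
1/(4547 + O) = 1/(4547 + 556) = 1/5103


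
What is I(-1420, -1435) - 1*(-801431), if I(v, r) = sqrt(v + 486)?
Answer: 801431 + I*sqrt(934) ≈ 8.0143e+5 + 30.561*I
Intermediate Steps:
I(v, r) = sqrt(486 + v)
I(-1420, -1435) - 1*(-801431) = sqrt(486 - 1420) - 1*(-801431) = sqrt(-934) + 801431 = I*sqrt(934) + 801431 = 801431 + I*sqrt(934)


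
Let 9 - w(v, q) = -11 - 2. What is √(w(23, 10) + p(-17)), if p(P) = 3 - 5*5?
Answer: 0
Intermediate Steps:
w(v, q) = 22 (w(v, q) = 9 - (-11 - 2) = 9 - 1*(-13) = 9 + 13 = 22)
p(P) = -22 (p(P) = 3 - 25 = -22)
√(w(23, 10) + p(-17)) = √(22 - 22) = √0 = 0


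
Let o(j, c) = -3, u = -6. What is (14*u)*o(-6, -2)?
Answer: 252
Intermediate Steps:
(14*u)*o(-6, -2) = (14*(-6))*(-3) = -84*(-3) = 252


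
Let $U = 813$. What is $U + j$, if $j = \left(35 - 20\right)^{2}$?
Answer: $1038$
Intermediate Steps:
$j = 225$ ($j = 15^{2} = 225$)
$U + j = 813 + 225 = 1038$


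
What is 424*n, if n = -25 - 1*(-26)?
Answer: 424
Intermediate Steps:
n = 1 (n = -25 + 26 = 1)
424*n = 424*1 = 424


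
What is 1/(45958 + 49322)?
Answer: 1/95280 ≈ 1.0495e-5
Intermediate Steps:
1/(45958 + 49322) = 1/95280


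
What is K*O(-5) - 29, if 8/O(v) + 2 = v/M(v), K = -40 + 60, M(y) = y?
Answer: -189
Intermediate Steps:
K = 20
O(v) = -8 (O(v) = 8/(-2 + v/v) = 8/(-2 + 1) = 8/(-1) = 8*(-1) = -8)
K*O(-5) - 29 = 20*(-8) - 29 = -160 - 29 = -189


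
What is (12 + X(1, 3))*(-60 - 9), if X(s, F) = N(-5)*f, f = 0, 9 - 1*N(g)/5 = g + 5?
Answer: -828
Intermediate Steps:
N(g) = 20 - 5*g (N(g) = 45 - 5*(g + 5) = 45 - 5*(5 + g) = 45 + (-25 - 5*g) = 20 - 5*g)
X(s, F) = 0 (X(s, F) = (20 - 5*(-5))*0 = (20 + 25)*0 = 45*0 = 0)
(12 + X(1, 3))*(-60 - 9) = (12 + 0)*(-60 - 9) = 12*(-69) = -828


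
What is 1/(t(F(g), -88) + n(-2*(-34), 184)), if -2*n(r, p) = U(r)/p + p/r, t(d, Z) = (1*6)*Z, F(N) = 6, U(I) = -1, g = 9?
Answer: -6256/3311615 ≈ -0.0018891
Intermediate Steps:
t(d, Z) = 6*Z
n(r, p) = 1/(2*p) - p/(2*r) (n(r, p) = -(-1/p + p/r)/2 = 1/(2*p) - p/(2*r))
1/(t(F(g), -88) + n(-2*(-34), 184)) = 1/(6*(-88) + (½)*(-2*(-34) - 1*184²)/(184*(-2*(-34)))) = 1/(-528 + (½)*(1/184)*(68 - 1*33856)/68) = 1/(-528 + (½)*(1/184)*(1/68)*(68 - 33856)) = 1/(-528 + (½)*(1/184)*(1/68)*(-33788)) = 1/(-528 - 8447/6256) = 1/(-3311615/6256) = -6256/3311615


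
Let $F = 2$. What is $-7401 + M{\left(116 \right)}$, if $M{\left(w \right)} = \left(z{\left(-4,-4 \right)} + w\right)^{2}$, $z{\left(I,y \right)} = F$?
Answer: $6523$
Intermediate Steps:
$z{\left(I,y \right)} = 2$
$M{\left(w \right)} = \left(2 + w\right)^{2}$
$-7401 + M{\left(116 \right)} = -7401 + \left(2 + 116\right)^{2} = -7401 + 118^{2} = -7401 + 13924 = 6523$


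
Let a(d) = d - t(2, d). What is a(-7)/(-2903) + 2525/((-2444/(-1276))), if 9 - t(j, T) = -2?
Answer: 2338304923/1773733 ≈ 1318.3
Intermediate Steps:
t(j, T) = 11 (t(j, T) = 9 - 1*(-2) = 9 + 2 = 11)
a(d) = -11 + d (a(d) = d - 1*11 = d - 11 = -11 + d)
a(-7)/(-2903) + 2525/((-2444/(-1276))) = (-11 - 7)/(-2903) + 2525/((-2444/(-1276))) = -18*(-1/2903) + 2525/((-2444*(-1/1276))) = 18/2903 + 2525/(611/319) = 18/2903 + 2525*(319/611) = 18/2903 + 805475/611 = 2338304923/1773733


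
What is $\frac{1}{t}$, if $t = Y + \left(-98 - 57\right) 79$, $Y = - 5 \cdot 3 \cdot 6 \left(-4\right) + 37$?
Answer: $- \frac{1}{11848} \approx -8.4402 \cdot 10^{-5}$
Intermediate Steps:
$Y = 397$ ($Y = - 5 \cdot 18 \left(-4\right) + 37 = \left(-5\right) \left(-72\right) + 37 = 360 + 37 = 397$)
$t = -11848$ ($t = 397 + \left(-98 - 57\right) 79 = 397 - 12245 = -11848$)
$\frac{1}{t} = \frac{1}{-11848} = - \frac{1}{11848}$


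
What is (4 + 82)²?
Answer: 7396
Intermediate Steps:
(4 + 82)² = 86² = 7396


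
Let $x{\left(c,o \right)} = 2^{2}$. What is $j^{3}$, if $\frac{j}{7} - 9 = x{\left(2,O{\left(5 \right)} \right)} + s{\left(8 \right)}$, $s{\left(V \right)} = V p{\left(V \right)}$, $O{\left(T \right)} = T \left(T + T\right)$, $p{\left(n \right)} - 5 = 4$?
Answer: $210644875$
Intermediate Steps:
$p{\left(n \right)} = 9$ ($p{\left(n \right)} = 5 + 4 = 9$)
$O{\left(T \right)} = 2 T^{2}$ ($O{\left(T \right)} = T 2 T = 2 T^{2}$)
$x{\left(c,o \right)} = 4$
$s{\left(V \right)} = 9 V$ ($s{\left(V \right)} = V 9 = 9 V$)
$j = 595$ ($j = 63 + 7 \left(4 + 9 \cdot 8\right) = 63 + 7 \left(4 + 72\right) = 63 + 7 \cdot 76 = 63 + 532 = 595$)
$j^{3} = 595^{3} = 210644875$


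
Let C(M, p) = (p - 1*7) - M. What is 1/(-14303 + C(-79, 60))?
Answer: -1/14171 ≈ -7.0567e-5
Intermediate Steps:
C(M, p) = -7 + p - M (C(M, p) = (p - 7) - M = (-7 + p) - M = -7 + p - M)
1/(-14303 + C(-79, 60)) = 1/(-14303 + (-7 + 60 - 1*(-79))) = 1/(-14303 + (-7 + 60 + 79)) = 1/(-14303 + 132) = 1/(-14171) = -1/14171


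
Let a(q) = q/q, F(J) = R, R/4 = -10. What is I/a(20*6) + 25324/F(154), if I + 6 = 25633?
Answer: 249939/10 ≈ 24994.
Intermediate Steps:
I = 25627 (I = -6 + 25633 = 25627)
R = -40 (R = 4*(-10) = -40)
F(J) = -40
a(q) = 1
I/a(20*6) + 25324/F(154) = 25627/1 + 25324/(-40) = 25627*1 + 25324*(-1/40) = 25627 - 6331/10 = 249939/10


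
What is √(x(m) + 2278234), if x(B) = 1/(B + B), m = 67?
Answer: 3*√4545329982/134 ≈ 1509.4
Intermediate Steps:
x(B) = 1/(2*B)
√(x(m) + 2278234) = √((½)/67 + 2278234) = √((½)*(1/67) + 2278234) = √(1/134 + 2278234) = √(305283357/134) = 3*√4545329982/134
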